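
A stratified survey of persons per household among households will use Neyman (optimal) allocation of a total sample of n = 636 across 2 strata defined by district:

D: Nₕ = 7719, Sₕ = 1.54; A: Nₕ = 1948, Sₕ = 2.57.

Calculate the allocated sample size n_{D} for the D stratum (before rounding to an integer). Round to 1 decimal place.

447.5

Neyman allocation: nₕ = n·NₕSₕ / Σⱼ NⱼSⱼ.
Σ NⱼSⱼ = 7719·1.54 + 1948·2.57 = 16893.62.
n_{D} = 636·7719·1.54 / 16893.62 = 447.5.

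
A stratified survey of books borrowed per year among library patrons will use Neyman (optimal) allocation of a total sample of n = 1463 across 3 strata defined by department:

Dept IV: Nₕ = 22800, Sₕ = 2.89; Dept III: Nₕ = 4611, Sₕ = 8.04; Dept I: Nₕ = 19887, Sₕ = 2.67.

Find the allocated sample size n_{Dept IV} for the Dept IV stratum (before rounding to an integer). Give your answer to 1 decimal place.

Neyman allocation: nₕ = n·NₕSₕ / Σⱼ NⱼSⱼ.
Σ NⱼSⱼ = 22800·2.89 + 4611·8.04 + 19887·2.67 = 156062.73.
n_{Dept IV} = 1463·22800·2.89 / 156062.73 = 617.7.

617.7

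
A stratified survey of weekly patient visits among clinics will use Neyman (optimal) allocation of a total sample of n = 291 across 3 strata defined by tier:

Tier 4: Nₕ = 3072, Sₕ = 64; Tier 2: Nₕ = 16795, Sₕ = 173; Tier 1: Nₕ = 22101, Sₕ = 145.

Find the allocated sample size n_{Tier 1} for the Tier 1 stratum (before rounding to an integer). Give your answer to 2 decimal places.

Neyman allocation: nₕ = n·NₕSₕ / Σⱼ NⱼSⱼ.
Σ NⱼSⱼ = 3072·64 + 16795·173 + 22101·145 = 6.306788 × 10^6.
n_{Tier 1} = 291·22101·145 / (6.306788 × 10^6) = 147.86.

147.86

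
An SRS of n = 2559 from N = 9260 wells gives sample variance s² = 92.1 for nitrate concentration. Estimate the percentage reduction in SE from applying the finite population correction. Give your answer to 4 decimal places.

14.9324

f = n/N = 2559/9260 = 0.27634989.
SE_no-fpc = √(s²/n) = 0.18971194; SE_fpc = √((1−f)s²/n) = 0.16138345.
Ratio = √(1−f) = 0.85067627. Reduction = 100·(1 − 0.85067627) = 14.9324%.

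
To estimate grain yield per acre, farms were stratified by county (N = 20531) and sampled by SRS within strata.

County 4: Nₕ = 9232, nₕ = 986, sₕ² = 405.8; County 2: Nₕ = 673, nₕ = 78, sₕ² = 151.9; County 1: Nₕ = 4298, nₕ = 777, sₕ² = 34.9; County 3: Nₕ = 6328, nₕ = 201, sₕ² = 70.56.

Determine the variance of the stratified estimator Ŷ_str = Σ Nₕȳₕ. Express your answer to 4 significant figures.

4.640 × 10^7

Var(Ŷ_str) = Σₕ Nₕ²(1 − fₕ)sₕ²/nₕ.
County 4: 9232²·(1 − 986/9232)·405.8/986 = 3.1331 × 10^7.
County 2: 673²·(1 − 78/673)·151.9/78 = 779821.49.
County 1: 4298²·(1 − 777/4298)·34.9/777 = 679730.64.
County 3: 6328²·(1 − 201/6328)·70.56/201 = 1.3610587 × 10^7.
Sum = 4.6401139 × 10^7.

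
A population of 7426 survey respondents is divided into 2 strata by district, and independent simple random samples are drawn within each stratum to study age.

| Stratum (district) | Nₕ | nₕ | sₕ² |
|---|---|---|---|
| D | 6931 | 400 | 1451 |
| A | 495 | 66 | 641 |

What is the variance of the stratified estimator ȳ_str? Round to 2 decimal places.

Var(ȳ_str) = Σₕ Wₕ²(1 − fₕ)sₕ²/nₕ with Wₕ = Nₕ/N, N = 7426.
D: Wₕ = 0.93334231; term = 0.93334231²·(1 − 0.05771173)·1451/400 = 2.9776463.
A: Wₕ = 0.06665769; term = 0.06665769²·(1 − 0.13333333)·641/66 = 0.037399577.
Sum = 3.0150459.

3.02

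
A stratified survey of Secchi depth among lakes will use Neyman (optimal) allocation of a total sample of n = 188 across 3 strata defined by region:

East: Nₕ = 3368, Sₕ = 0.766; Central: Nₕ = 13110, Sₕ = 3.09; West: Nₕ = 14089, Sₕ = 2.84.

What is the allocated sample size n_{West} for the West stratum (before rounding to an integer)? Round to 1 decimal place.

Neyman allocation: nₕ = n·NₕSₕ / Σⱼ NⱼSⱼ.
Σ NⱼSⱼ = 3368·0.766 + 13110·3.09 + 14089·2.84 = 83102.548.
n_{West} = 188·14089·2.84 / 83102.548 = 90.5.

90.5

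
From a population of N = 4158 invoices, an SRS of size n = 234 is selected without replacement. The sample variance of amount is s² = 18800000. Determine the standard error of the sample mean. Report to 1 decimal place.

275.4

Under SRS without replacement, Var(ȳ) = (1 − f)·s²/n with f = n/N = 234/4158 = 0.05627706.
Var(ȳ) = (1 − 0.05627706)·18800000/234 = 0.94372294·80341.88 = 75820.476.
SE(ȳ) = √(75820.476) = 275.4.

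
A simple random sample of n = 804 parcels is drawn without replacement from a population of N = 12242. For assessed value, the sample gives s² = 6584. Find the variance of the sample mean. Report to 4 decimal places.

7.6512

Under SRS without replacement, Var(ȳ) = (1 − f)·s²/n with f = n/N = 804/12242 = 0.06567554.
Var(ȳ) = (1 − 0.06567554)·6584/804 = 0.93432446·8.1890547 = 7.6512341.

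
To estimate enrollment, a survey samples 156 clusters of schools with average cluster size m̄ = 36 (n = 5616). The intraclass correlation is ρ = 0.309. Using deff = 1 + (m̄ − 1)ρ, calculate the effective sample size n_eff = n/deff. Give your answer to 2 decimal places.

475.33

deff = 1 + (36 − 1)·0.309 = 1 + 10.815 = 11.815.
n_eff = 5616 / 11.815 = 475.33.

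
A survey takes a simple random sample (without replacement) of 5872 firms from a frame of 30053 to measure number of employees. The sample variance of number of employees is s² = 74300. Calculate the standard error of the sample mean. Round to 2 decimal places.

3.19

Under SRS without replacement, Var(ȳ) = (1 − f)·s²/n with f = n/N = 5872/30053 = 0.19538815.
Var(ȳ) = (1 − 0.19538815)·74300/5872 = 0.80461185·12.65327 = 10.180971.
SE(ȳ) = √(10.180971) = 3.19.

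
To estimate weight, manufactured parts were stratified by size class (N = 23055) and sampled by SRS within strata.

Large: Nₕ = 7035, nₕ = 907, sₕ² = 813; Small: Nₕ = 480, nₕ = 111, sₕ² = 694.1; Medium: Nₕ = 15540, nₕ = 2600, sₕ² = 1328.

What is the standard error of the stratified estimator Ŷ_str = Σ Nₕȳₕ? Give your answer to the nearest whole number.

Var(Ŷ_str) = Σₕ Nₕ²(1 − fₕ)sₕ²/nₕ.
Large: 7035²·(1 − 907/7035)·813/907 = 3.864258 × 10^7.
Small: 480²·(1 − 111/480)·694.1/111 = 1.1075585 × 10^6.
Medium: 15540²·(1 − 2600/15540)·1328/2600 = 1.0270936 × 10^8.
Sum = 1.424595 × 10^8.
SE = √(1.424595 × 10^8) = 11936.

11936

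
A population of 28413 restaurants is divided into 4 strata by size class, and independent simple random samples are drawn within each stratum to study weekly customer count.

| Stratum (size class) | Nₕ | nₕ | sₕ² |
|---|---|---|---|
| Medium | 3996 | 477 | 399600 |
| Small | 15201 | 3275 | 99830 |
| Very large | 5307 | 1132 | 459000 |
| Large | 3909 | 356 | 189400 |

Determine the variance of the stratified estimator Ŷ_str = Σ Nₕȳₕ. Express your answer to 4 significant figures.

Var(Ŷ_str) = Σₕ Nₕ²(1 − fₕ)sₕ²/nₕ.
Medium: 3996²·(1 − 477/3996)·399600/477 = 1.1780178 × 10^10.
Small: 15201²·(1 − 3275/15201)·99830/3275 = 5.5260744 × 10^9.
Very large: 5307²·(1 − 1132/5307)·459000/1132 = 8.9840431 × 10^9.
Large: 3909²·(1 − 356/3909)·189400/356 = 7.3890883 × 10^9.
Sum = 3.3679384 × 10^10.

3.368 × 10^10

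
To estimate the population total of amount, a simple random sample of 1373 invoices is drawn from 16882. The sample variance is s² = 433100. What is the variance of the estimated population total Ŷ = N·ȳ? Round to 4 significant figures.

Var(Ŷ) = N²·Var(ȳ) = N²·(1 − n/N)·s²/n.
f = 1373/16882 = 0.08132923; Var(ȳ) = 0.91867077·433100/1373 = 289.7861.
Var(Ŷ) = 16882² · 289.7861 = 8.2589596 × 10^10.

8.259 × 10^10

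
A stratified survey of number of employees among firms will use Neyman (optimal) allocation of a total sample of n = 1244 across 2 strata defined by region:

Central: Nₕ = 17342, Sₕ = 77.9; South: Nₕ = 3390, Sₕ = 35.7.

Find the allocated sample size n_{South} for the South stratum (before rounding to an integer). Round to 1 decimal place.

Neyman allocation: nₕ = n·NₕSₕ / Σⱼ NⱼSⱼ.
Σ NⱼSⱼ = 17342·77.9 + 3390·35.7 = 1.4719648 × 10^6.
n_{South} = 1244·3390·35.7 / (1.4719648 × 10^6) = 102.3.

102.3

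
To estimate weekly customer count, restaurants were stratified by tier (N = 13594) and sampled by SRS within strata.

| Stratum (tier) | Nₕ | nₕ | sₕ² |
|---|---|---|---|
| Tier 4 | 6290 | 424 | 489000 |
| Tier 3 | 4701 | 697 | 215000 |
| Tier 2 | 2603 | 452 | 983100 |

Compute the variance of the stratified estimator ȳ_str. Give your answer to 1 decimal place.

327.6

Var(ȳ_str) = Σₕ Wₕ²(1 − fₕ)sₕ²/nₕ with Wₕ = Nₕ/N, N = 13594.
Tier 4: Wₕ = 0.46270413; term = 0.46270413²·(1 − 0.06740859)·489000/424 = 230.27202.
Tier 3: Wₕ = 0.34581433; term = 0.34581433²·(1 − 0.14826633)·215000/697 = 31.419225.
Tier 2: Wₕ = 0.19148154; term = 0.19148154²·(1 − 0.17364579)·983100/452 = 65.899073.
Sum = 327.59032.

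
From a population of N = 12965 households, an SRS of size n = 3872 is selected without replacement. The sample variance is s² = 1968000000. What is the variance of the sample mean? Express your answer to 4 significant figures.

Under SRS without replacement, Var(ȳ) = (1 − f)·s²/n with f = n/N = 3872/12965 = 0.29865021.
Var(ȳ) = (1 − 0.29865021)·1968000000/3872 = 0.70134979·508264.46 = 356471.17.

356500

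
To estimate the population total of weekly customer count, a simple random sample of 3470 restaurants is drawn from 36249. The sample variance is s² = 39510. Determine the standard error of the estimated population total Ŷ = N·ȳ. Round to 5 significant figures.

Var(Ŷ) = N²·Var(ȳ) = N²·(1 − n/N)·s²/n.
f = 3470/36249 = 0.09572678; Var(ȳ) = 0.90427322·39510/3470 = 10.296206.
Var(Ŷ) = 36249² · 10.296206 = 1.3529112 × 10^10.
SE(Ŷ) = √(1.3529112 × 10^10) = 116310.

116310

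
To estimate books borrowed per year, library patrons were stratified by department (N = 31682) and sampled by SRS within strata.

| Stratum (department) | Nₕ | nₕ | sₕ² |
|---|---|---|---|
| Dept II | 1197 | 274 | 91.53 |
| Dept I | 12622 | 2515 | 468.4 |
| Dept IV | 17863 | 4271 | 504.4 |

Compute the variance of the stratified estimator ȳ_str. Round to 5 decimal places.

0.05260

Var(ȳ_str) = Σₕ Wₕ²(1 − fₕ)sₕ²/nₕ with Wₕ = Nₕ/N, N = 31682.
Dept II: Wₕ = 0.03778171; term = 0.03778171²·(1 − 0.22890560)·91.53/274 = 3.6769148 × 10^-4.
Dept I: Wₕ = 0.39839657; term = 0.39839657²·(1 − 0.19925527)·468.4/2515 = 0.023670322.
Dept IV: Wₕ = 0.56382173; term = 0.56382173²·(1 − 0.23909758)·504.4/4271 = 0.02856657.
Sum = 0.052604583.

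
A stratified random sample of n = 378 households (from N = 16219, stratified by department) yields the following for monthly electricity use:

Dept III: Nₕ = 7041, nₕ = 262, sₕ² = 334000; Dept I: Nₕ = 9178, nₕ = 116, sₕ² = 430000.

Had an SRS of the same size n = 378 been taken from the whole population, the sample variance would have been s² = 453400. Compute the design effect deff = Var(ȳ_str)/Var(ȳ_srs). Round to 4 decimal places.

Var(ȳ_str) = Σ Wₕ²(1−fₕ)sₕ²/nₕ with Wₕ = Nₕ/16219:
  Dept III: (7041/16219)²·(1−262/7041)·334000/262 = 231.31138
  Dept I: (9178/16219)²·(1−116/9178)·430000/116 = 1172.0184
  → Var(ȳ_str) = 1403.3298.
Var(ȳ_srs) = (1 − 378/16219)·453400/378 = 1171.516.
deff = 1403.3298 / 1171.516 = 1.1979.

1.1979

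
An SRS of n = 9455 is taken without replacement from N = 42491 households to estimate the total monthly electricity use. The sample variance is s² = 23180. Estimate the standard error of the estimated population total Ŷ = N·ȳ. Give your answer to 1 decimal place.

Var(Ŷ) = N²·Var(ȳ) = N²·(1 − n/N)·s²/n.
f = 9455/42491 = 0.22251771; Var(ȳ) = 0.77748229·23180/9455 = 1.9060856.
Var(Ŷ) = 42491² · 1.9060856 = 3.4414091 × 10^9.
SE(Ŷ) = √(3.4414091 × 10^9) = 58663.5.

58663.5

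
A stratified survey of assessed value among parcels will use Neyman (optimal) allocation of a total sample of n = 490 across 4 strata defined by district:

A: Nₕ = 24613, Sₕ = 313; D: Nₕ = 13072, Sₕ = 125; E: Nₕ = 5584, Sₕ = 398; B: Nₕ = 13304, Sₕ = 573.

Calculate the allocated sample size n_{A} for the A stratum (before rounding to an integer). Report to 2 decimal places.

196.78

Neyman allocation: nₕ = n·NₕSₕ / Σⱼ NⱼSⱼ.
Σ NⱼSⱼ = 24613·313 + 13072·125 + 5584·398 + 13304·573 = 1.9183493 × 10^7.
n_{A} = 490·24613·313 / (1.9183493 × 10^7) = 196.78.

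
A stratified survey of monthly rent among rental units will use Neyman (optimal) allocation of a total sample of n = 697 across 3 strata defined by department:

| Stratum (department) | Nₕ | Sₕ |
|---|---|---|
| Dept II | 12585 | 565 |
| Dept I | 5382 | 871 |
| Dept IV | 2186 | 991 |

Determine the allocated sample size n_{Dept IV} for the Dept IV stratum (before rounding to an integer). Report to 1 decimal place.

108.1

Neyman allocation: nₕ = n·NₕSₕ / Σⱼ NⱼSⱼ.
Σ NⱼSⱼ = 12585·565 + 5382·871 + 2186·991 = 1.3964573 × 10^7.
n_{Dept IV} = 697·2186·991 / (1.3964573 × 10^7) = 108.1.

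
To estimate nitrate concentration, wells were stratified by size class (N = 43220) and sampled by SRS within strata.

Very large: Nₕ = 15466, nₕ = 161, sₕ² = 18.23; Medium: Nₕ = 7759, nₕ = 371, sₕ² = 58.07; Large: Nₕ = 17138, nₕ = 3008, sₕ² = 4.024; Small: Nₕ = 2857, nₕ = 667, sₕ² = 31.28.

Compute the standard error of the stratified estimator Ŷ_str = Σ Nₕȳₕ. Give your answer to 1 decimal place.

Var(Ŷ_str) = Σₕ Nₕ²(1 − fₕ)sₕ²/nₕ.
Very large: 15466²·(1 − 161/15466)·18.23/161 = 2.6802304 × 10^7.
Medium: 7759²·(1 − 371/7759)·58.07/371 = 8.9724398 × 10^6.
Large: 17138²·(1 − 3008/17138)·4.024/3008 = 323953.32.
Small: 2857²·(1 − 667/2857)·31.28/667 = 293423.75.
Sum = 3.6392121 × 10^7.
SE = √(3.6392121 × 10^7) = 6032.6.

6032.6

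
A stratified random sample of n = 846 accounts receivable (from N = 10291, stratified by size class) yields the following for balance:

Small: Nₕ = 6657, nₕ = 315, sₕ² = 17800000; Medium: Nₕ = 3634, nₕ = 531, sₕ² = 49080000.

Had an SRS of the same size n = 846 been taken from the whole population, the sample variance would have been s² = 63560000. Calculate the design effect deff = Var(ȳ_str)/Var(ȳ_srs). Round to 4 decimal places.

0.4694

Var(ȳ_str) = Σ Wₕ²(1−fₕ)sₕ²/nₕ with Wₕ = Nₕ/10291:
  Small: (6657/10291)²·(1−315/6657)·17800000/315 = 22526.778
  Medium: (3634/10291)²·(1−531/3634)·49080000/531 = 9841.5063
  → Var(ȳ_str) = 32368.284.
Var(ȳ_srs) = (1 − 846/10291)·63560000/846 = 68953.753.
deff = 32368.284 / 68953.753 = 0.4694.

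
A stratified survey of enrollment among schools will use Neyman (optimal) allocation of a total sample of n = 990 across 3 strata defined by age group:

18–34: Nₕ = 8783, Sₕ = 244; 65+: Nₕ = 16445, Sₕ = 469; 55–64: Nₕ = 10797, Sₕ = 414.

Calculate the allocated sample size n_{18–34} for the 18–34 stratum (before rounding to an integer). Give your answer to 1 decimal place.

Neyman allocation: nₕ = n·NₕSₕ / Σⱼ NⱼSⱼ.
Σ NⱼSⱼ = 8783·244 + 16445·469 + 10797·414 = 1.4325715 × 10^7.
n_{18–34} = 990·8783·244 / (1.4325715 × 10^7) = 148.1.

148.1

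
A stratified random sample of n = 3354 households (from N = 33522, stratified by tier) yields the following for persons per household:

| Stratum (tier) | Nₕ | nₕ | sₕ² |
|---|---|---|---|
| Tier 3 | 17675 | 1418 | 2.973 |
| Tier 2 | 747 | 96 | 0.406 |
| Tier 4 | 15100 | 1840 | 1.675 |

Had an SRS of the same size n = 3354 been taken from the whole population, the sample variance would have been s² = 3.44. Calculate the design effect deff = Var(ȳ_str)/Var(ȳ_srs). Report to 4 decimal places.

Var(ȳ_str) = Σ Wₕ²(1−fₕ)sₕ²/nₕ with Wₕ = Nₕ/33522:
  Tier 3: (17675/33522)²·(1−1418/17675)·2.973/1418 = 5.3611587 × 10^-4
  Tier 2: (747/33522)²·(1−96/747)·0.406/96 = 1.8301916 × 10^-6
  Tier 4: (15100/33522)²·(1−1840/15100)·1.675/1840 = 1.6220253 × 10^-4
  → Var(ȳ_str) = 7.0014859 × 10^-4.
Var(ȳ_srs) = (1 − 3354/33522)·3.44/3354 = 9.2302185 × 10^-4.
deff = (7.0014859 × 10^-4) / (9.2302185 × 10^-4) = 0.7585.

0.7585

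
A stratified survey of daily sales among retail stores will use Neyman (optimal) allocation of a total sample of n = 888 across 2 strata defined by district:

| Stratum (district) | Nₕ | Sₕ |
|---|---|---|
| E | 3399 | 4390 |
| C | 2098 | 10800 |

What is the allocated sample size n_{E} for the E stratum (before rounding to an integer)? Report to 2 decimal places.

352.59

Neyman allocation: nₕ = n·NₕSₕ / Σⱼ NⱼSⱼ.
Σ NⱼSⱼ = 3399·4390 + 2098·10800 = 3.758001 × 10^7.
n_{E} = 888·3399·4390 / (3.758001 × 10^7) = 352.59.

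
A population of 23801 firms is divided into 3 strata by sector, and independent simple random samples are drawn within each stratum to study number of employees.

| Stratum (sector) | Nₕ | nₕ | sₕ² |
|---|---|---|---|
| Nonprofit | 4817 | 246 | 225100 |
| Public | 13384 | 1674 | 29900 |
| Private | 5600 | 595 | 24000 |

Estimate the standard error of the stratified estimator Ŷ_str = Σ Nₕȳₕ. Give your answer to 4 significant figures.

Var(Ŷ_str) = Σₕ Nₕ²(1 − fₕ)sₕ²/nₕ.
Nonprofit: 4817²·(1 − 246/4817)·225100/246 = 2.0147829 × 10^10.
Public: 13384²·(1 − 1674/13384)·29900/1674 = 2.7993587 × 10^9.
Private: 5600²·(1 − 595/5600)·24000/595 = 1.1305412 × 10^9.
Sum = 2.4077729 × 10^10.
SE = √(2.4077729 × 10^10) = 155200.

155200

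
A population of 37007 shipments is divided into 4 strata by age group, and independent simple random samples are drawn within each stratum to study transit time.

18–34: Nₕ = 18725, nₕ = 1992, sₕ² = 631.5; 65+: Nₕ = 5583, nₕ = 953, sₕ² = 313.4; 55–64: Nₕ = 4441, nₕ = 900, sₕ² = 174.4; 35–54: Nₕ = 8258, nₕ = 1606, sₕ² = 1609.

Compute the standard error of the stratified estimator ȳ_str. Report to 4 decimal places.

Var(ȳ_str) = Σₕ Wₕ²(1 − fₕ)sₕ²/nₕ with Wₕ = Nₕ/N, N = 37007.
18–34: Wₕ = 0.50598535; term = 0.50598535²·(1 − 0.10638184)·631.5/1992 = 0.072529035.
65+: Wₕ = 0.15086335; term = 0.15086335²·(1 − 0.17069676)·313.4/953 = 0.0062070744.
55–64: Wₕ = 0.12000432; term = 0.12000432²·(1 − 0.20265706)·174.4/900 = 0.0022250661.
35–54: Wₕ = 0.22314697; term = 0.22314697²·(1 − 0.19447808)·1609/1606 = 0.040185545.
Sum = 0.12114672.
SE = √(0.12114672) = 0.3481.

0.3481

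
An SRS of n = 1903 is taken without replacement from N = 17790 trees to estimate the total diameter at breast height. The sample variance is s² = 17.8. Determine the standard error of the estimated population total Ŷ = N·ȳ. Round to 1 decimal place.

Var(Ŷ) = N²·Var(ȳ) = N²·(1 − n/N)·s²/n.
f = 1903/17790 = 0.10697021; Var(ȳ) = 0.89302979·17.8/1903 = 0.00835309.
Var(Ŷ) = 17790² · 0.00835309 = 2.6436202 × 10^6.
SE(Ŷ) = √(2.6436202 × 10^6) = 1625.9.

1625.9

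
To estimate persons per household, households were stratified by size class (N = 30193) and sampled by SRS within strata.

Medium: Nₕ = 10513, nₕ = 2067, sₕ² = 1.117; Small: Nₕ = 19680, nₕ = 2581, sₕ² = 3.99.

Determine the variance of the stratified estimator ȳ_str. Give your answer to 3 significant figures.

Var(ȳ_str) = Σₕ Wₕ²(1 − fₕ)sₕ²/nₕ with Wₕ = Nₕ/N, N = 30193.
Medium: Wₕ = 0.34819329; term = 0.34819329²·(1 − 0.19661372)·1.117/2067 = 5.2635397 × 10^-5.
Small: Wₕ = 0.65180671; term = 0.65180671²·(1 − 0.13114837)·3.99/2581 = 5.7064782 × 10^-4.
Sum = 6.2328322 × 10^-4.

6.23 × 10^-4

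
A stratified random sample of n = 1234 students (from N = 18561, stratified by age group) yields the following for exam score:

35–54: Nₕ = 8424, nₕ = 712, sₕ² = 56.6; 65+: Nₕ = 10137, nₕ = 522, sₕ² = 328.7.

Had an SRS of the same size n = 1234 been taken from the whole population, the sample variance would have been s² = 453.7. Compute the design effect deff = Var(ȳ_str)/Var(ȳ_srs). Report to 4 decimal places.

Var(ȳ_str) = Σ Wₕ²(1−fₕ)sₕ²/nₕ with Wₕ = Nₕ/18561:
  35–54: (8424/18561)²·(1−712/8424)·56.6/712 = 0.014990602
  65+: (10137/18561)²·(1−522/10137)·328.7/522 = 0.17814974
  → Var(ȳ_str) = 0.19314034.
Var(ȳ_srs) = (1 − 1234/18561)·453.7/1234 = 0.3432224.
deff = 0.19314034 / 0.3432224 = 0.5627.

0.5627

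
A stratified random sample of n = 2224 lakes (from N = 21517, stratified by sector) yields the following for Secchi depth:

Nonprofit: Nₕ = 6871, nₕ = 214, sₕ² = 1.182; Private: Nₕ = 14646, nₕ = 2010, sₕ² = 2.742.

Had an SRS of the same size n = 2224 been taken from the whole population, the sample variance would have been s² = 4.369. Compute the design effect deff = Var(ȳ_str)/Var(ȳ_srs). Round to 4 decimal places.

Var(ȳ_str) = Σ Wₕ²(1−fₕ)sₕ²/nₕ with Wₕ = Nₕ/21517:
  Nonprofit: (6871/21517)²·(1−214/6871)·1.182/214 = 5.4568092 × 10^-4
  Private: (14646/21517)²·(1−2010/14646)·2.742/2010 = 5.4530138 × 10^-4
  → Var(ȳ_str) = 0.0010909823.
Var(ȳ_srs) = (1 − 2224/21517)·4.369/2224 = 0.0017614297.
deff = 0.0010909823 / 0.0017614297 = 0.6194.

0.6194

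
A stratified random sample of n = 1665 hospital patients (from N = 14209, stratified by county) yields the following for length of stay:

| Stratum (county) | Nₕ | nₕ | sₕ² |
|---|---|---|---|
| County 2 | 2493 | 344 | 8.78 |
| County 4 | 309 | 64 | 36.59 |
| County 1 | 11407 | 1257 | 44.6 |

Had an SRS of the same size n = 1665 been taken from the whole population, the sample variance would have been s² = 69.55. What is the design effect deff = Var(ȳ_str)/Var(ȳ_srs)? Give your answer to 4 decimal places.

Var(ȳ_str) = Σ Wₕ²(1−fₕ)sₕ²/nₕ with Wₕ = Nₕ/14209:
  County 2: (2493/14209)²·(1−344/2493)·8.78/344 = 6.772792 × 10^-4
  County 4: (309/14209)²·(1−64/309)·36.59/64 = 2.1437788 × 10^-4
  County 1: (11407/14209)²·(1−1257/11407)·44.6/1257 = 0.020347452
  → Var(ȳ_str) = 0.021239109.
Var(ȳ_srs) = (1 − 1665/14209)·69.55/1665 = 0.036876987.
deff = 0.021239109 / 0.036876987 = 0.5759.

0.5759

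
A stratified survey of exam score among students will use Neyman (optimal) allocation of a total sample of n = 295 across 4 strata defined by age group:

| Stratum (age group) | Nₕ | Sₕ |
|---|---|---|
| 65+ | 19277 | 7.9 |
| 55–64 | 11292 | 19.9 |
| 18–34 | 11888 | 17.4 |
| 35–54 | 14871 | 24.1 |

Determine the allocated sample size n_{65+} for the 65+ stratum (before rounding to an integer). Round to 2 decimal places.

47.68

Neyman allocation: nₕ = n·NₕSₕ / Σⱼ NⱼSⱼ.
Σ NⱼSⱼ = 19277·7.9 + 11292·19.9 + 11888·17.4 + 14871·24.1 = 942241.4.
n_{65+} = 295·19277·7.9 / 942241.4 = 47.68.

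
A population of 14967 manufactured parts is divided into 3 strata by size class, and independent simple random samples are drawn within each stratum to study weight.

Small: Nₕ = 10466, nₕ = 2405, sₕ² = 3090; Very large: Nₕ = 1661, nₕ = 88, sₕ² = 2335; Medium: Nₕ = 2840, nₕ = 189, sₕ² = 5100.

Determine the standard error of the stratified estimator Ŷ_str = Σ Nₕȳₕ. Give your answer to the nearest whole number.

19516

Var(Ŷ_str) = Σₕ Nₕ²(1 − fₕ)sₕ²/nₕ.
Small: 10466²·(1 − 2405/10466)·3090/2405 = 1.0839595 × 10^8.
Very large: 1661²·(1 − 88/1661)·2335/88 = 6.9327026 × 10^7.
Medium: 2840²·(1 − 189/2840)·5100/189 = 2.0315917 × 10^8.
Sum = 3.8088215 × 10^8.
SE = √(3.8088215 × 10^8) = 19516.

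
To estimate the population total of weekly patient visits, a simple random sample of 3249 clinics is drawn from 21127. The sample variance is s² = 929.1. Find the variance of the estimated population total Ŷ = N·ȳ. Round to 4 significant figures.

1.080 × 10^8

Var(Ŷ) = N²·Var(ȳ) = N²·(1 − n/N)·s²/n.
f = 3249/21127 = 0.15378426; Var(ȳ) = 0.84621574·929.1/3249 = 0.24198801.
Var(Ŷ) = 21127² · 0.24198801 = 1.0801138 × 10^8.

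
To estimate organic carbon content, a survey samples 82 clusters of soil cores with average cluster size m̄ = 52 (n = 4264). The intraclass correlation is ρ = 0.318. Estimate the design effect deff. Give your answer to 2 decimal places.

deff = 1 + (52 − 1)·0.318 = 1 + 16.218 = 17.218.

17.22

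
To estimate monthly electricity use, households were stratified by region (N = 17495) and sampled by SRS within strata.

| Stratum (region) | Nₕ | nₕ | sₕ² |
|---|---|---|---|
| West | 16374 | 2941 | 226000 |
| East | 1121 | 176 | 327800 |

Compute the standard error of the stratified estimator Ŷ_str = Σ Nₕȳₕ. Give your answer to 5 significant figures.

Var(Ŷ_str) = Σₕ Nₕ²(1 − fₕ)sₕ²/nₕ.
West: 16374²·(1 − 2941/16374)·226000/2941 = 1.6902121 × 10^10.
East: 1121²·(1 − 176/1121)·327800/176 = 1.9730301 × 10^9.
Sum = 1.8875151 × 10^10.
SE = √(1.8875151 × 10^10) = 137390.

137390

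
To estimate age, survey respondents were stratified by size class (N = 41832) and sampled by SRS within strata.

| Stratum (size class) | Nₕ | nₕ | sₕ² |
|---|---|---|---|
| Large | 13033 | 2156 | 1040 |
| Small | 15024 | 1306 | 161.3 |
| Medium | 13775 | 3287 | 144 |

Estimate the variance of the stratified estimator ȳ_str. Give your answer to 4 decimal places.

Var(ȳ_str) = Σₕ Wₕ²(1 − fₕ)sₕ²/nₕ with Wₕ = Nₕ/N, N = 41832.
Large: Wₕ = 0.31155575; term = 0.31155575²·(1 − 0.16542623)·1040/2156 = 0.039076967.
Small: Wₕ = 0.35915089; term = 0.35915089²·(1 − 0.08692758)·161.3/1306 = 0.014546225.
Medium: Wₕ = 0.32929336; term = 0.32929336²·(1 − 0.23862069)·144/3287 = 0.0036168443.
Sum = 0.057240036.

0.0572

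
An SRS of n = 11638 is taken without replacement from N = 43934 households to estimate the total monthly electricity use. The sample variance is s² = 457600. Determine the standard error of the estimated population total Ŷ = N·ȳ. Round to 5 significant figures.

Var(Ŷ) = N²·Var(ȳ) = N²·(1 − n/N)·s²/n.
f = 11638/43934 = 0.26489735; Var(ȳ) = 0.73510265·457600/11638 = 28.903847.
Var(Ŷ) = 43934² · 28.903847 = 5.57901 × 10^10.
SE(Ŷ) = √(5.57901 × 10^10) = 236200.

236200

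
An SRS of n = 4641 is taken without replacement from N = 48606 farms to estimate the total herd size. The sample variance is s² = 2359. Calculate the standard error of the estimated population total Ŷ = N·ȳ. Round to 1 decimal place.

32957.7

Var(Ŷ) = N²·Var(ȳ) = N²·(1 − n/N)·s²/n.
f = 4641/48606 = 0.09548204; Var(ȳ) = 0.90451796·2359/4641 = 0.45976252.
Var(Ŷ) = 48606² · 0.45976252 = 1.0862088 × 10^9.
SE(Ŷ) = √(1.0862088 × 10^9) = 32957.7.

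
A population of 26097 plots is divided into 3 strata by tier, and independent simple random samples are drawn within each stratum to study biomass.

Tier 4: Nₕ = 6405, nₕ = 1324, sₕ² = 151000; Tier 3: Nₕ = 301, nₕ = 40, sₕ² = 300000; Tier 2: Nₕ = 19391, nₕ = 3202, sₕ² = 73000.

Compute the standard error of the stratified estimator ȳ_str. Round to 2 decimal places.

Var(ȳ_str) = Σₕ Wₕ²(1 − fₕ)sₕ²/nₕ with Wₕ = Nₕ/N, N = 26097.
Tier 4: Wₕ = 0.24543051; term = 0.24543051²·(1 − 0.20671351)·151000/1324 = 5.4497442.
Tier 3: Wₕ = 0.01153389; term = 0.01153389²·(1 − 0.13289037)·300000/40 = 0.8651414.
Tier 2: Wₕ = 0.74303560; term = 0.74303560²·(1 − 0.16512815)·73000/3202 = 10.508497.
Sum = 16.823383.
SE = √(16.823383) = 4.10.

4.10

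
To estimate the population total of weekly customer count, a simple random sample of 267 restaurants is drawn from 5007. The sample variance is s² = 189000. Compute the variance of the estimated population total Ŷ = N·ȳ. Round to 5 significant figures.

Var(Ŷ) = N²·Var(ȳ) = N²·(1 − n/N)·s²/n.
f = 267/5007 = 0.05332534; Var(ȳ) = 0.94667466·189000/267 = 670.11801.
Var(Ŷ) = 5007² · 670.11801 = 1.6799891 × 10^10.

1.6800 × 10^10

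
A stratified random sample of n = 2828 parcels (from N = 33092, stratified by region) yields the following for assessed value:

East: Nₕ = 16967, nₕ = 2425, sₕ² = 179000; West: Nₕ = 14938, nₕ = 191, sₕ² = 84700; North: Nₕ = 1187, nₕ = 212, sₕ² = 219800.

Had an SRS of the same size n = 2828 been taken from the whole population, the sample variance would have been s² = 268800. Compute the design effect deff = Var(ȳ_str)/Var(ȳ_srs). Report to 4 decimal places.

Var(ȳ_str) = Σ Wₕ²(1−fₕ)sₕ²/nₕ with Wₕ = Nₕ/33092:
  East: (16967/33092)²·(1−2425/16967)·179000/2425 = 16.631233
  West: (14938/33092)²·(1−191/14938)·84700/191 = 89.207249
  North: (1187/33092)²·(1−212/1187)·219800/212 = 1.0957239
  → Var(ȳ_str) = 106.93421.
Var(ȳ_srs) = (1 − 2828/33092)·268800/2828 = 86.926696.
deff = 106.93421 / 86.926696 = 1.2302.

1.2302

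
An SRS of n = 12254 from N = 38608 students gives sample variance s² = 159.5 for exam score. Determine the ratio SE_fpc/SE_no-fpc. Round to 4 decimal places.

f = n/N = 12254/38608 = 0.31739536.
SE_no-fpc = √(s²/n) = 0.11408838; SE_fpc = √((1−f)s²/n) = 0.094259694.
Ratio = √(1−f) = 0.82619891.

0.8262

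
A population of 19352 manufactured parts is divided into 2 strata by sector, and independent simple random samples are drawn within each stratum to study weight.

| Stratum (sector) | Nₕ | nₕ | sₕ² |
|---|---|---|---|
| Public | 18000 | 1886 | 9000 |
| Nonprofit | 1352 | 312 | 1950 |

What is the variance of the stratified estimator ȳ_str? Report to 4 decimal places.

Var(ȳ_str) = Σₕ Wₕ²(1 − fₕ)sₕ²/nₕ with Wₕ = Nₕ/N, N = 19352.
Public: Wₕ = 0.93013642; term = 0.93013642²·(1 − 0.10477778)·9000/1886 = 3.6959405.
Nonprofit: Wₕ = 0.06986358; term = 0.06986358²·(1 − 0.23076923)·1950/312 = 0.023465961.
Sum = 3.7194065.

3.7194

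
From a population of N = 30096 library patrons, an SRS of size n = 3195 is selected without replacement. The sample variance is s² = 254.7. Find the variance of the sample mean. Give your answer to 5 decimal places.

0.07126

Under SRS without replacement, Var(ȳ) = (1 − f)·s²/n with f = n/N = 3195/30096 = 0.10616029.
Var(ȳ) = (1 − 0.10616029)·254.7/3195 = 0.89383971·0.07971831 = 0.071255391.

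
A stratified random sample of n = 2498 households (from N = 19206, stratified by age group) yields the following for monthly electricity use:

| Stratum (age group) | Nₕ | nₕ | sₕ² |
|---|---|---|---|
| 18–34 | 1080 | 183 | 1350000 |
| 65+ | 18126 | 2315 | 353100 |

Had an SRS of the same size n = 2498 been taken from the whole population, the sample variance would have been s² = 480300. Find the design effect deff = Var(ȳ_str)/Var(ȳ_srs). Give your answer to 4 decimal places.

Var(ȳ_str) = Σ Wₕ²(1−fₕ)sₕ²/nₕ with Wₕ = Nₕ/19206:
  18–34: (1080/19206)²·(1−183/1080)·1350000/183 = 19.374256
  65+: (18126/19206)²·(1−2315/18126)·353100/2315 = 118.50432
  → Var(ȳ_str) = 137.87858.
Var(ȳ_srs) = (1 − 2498/19206)·480300/2498 = 167.26601.
deff = 137.87858 / 167.26601 = 0.8243.

0.8243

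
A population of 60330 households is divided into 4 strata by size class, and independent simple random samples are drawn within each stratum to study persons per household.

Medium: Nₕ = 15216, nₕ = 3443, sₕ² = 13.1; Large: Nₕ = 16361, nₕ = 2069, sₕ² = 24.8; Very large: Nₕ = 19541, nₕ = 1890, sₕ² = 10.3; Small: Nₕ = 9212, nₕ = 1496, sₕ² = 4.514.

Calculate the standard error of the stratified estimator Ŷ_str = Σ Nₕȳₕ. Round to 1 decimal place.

2361.9

Var(Ŷ_str) = Σₕ Nₕ²(1 − fₕ)sₕ²/nₕ.
Medium: 15216²·(1 − 3443/15216)·13.1/3443 = 681587.97.
Large: 16361²·(1 − 2069/16361)·24.8/2069 = 2.8028125 × 10^6.
Very large: 19541²·(1 − 1890/19541)·10.3/1890 = 1.8797129 × 10^6.
Small: 9212²·(1 − 1496/9212)·4.514/1496 = 214474.72.
Sum = 5.5785881 × 10^6.
SE = √(5.5785881 × 10^6) = 2361.9.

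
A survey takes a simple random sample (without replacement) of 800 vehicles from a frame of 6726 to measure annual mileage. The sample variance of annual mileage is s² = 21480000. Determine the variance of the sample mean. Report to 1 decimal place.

Under SRS without replacement, Var(ȳ) = (1 − f)·s²/n with f = n/N = 800/6726 = 0.11894142.
Var(ȳ) = (1 − 0.11894142)·21480000/800 = 0.88105858·26850 = 23656.423.

23656.4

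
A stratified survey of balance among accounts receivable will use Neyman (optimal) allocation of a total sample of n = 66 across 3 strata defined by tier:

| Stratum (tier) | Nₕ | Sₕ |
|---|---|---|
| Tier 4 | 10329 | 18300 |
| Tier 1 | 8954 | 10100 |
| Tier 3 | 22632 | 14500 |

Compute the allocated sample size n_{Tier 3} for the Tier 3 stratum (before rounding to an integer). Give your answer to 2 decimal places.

Neyman allocation: nₕ = n·NₕSₕ / Σⱼ NⱼSⱼ.
Σ NⱼSⱼ = 10329·18300 + 8954·10100 + 22632·14500 = 6.076201 × 10^8.
n_{Tier 3} = 66·22632·14500 / (6.076201 × 10^8) = 35.65.

35.65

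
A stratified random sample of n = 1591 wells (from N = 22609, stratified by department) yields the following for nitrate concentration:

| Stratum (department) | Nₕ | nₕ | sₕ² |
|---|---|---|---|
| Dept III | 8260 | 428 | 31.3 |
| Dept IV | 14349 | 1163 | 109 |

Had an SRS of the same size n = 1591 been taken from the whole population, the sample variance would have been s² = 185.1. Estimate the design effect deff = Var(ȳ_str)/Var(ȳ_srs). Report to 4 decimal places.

0.4063

Var(ȳ_str) = Σ Wₕ²(1−fₕ)sₕ²/nₕ with Wₕ = Nₕ/22609:
  Dept III: (8260/22609)²·(1−428/8260)·31.3/428 = 0.0092553018
  Dept IV: (14349/22609)²·(1−1163/14349)·109/1163 = 0.034691157
  → Var(ȳ_str) = 0.043946459.
Var(ȳ_srs) = (1 − 1591/22609)·185.1/1591 = 0.10815492.
deff = 0.043946459 / 0.10815492 = 0.4063.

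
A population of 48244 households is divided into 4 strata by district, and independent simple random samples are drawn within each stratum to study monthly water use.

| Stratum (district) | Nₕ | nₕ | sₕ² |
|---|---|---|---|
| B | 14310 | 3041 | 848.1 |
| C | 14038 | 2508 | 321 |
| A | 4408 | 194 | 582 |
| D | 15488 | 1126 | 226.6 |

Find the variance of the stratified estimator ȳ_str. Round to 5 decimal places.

0.07140

Var(ȳ_str) = Σₕ Wₕ²(1 − fₕ)sₕ²/nₕ with Wₕ = Nₕ/N, N = 48244.
B: Wₕ = 0.29661720; term = 0.29661720²·(1 − 0.21250874)·848.1/3041 = 0.019322755.
C: Wₕ = 0.29097919; term = 0.29097919²·(1 − 0.17865793)·321/2508 = 0.0089007259.
A: Wₕ = 0.09136887; term = 0.09136887²·(1 − 0.04401089)·582/194 = 0.023942569.
D: Wₕ = 0.32103474; term = 0.32103474²·(1 − 0.07270145)·226.6/1126 = 0.019232917.
Sum = 0.071398967.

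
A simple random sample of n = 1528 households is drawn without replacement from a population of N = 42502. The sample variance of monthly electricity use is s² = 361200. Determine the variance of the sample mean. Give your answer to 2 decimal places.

Under SRS without replacement, Var(ȳ) = (1 − f)·s²/n with f = n/N = 1528/42502 = 0.03595125.
Var(ȳ) = (1 − 0.03595125)·361200/1528 = 0.96404875·236.38743 = 227.88901.

227.89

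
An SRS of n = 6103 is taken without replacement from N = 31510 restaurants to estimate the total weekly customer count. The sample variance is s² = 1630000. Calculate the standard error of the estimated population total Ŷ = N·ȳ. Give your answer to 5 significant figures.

Var(Ŷ) = N²·Var(ȳ) = N²·(1 − n/N)·s²/n.
f = 6103/31510 = 0.19368454; Var(ȳ) = 0.80631546·1630000/6103 = 215.35215.
Var(Ŷ) = 31510² · 215.35215 = 2.1381886 × 10^11.
SE(Ŷ) = √(2.1381886 × 10^11) = 462410.

462410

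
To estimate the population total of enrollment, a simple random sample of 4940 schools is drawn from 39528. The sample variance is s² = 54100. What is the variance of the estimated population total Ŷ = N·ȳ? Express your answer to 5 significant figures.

Var(Ŷ) = N²·Var(ȳ) = N²·(1 − n/N)·s²/n.
f = 4940/39528 = 0.12497470; Var(ȳ) = 0.87502530·54100/4940 = 9.5827669.
Var(Ŷ) = 39528² · 9.5827669 = 1.4972717 × 10^10.

1.4973 × 10^10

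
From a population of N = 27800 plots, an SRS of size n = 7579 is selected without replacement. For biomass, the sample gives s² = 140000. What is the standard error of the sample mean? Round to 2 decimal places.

Under SRS without replacement, Var(ȳ) = (1 − f)·s²/n with f = n/N = 7579/27800 = 0.27262590.
Var(ȳ) = (1 − 0.27262590)·140000/7579 = 0.72737410·18.472094 = 13.436123.
SE(ȳ) = √(13.436123) = 3.67.

3.67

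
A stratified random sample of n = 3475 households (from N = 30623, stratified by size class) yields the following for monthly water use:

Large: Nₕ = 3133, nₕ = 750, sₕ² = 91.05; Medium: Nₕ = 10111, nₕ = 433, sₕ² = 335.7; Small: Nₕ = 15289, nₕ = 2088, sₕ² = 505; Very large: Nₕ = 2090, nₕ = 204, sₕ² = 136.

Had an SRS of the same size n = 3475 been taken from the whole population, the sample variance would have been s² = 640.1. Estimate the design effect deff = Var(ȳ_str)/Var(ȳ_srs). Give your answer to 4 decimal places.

0.8373

Var(ȳ_str) = Σ Wₕ²(1−fₕ)sₕ²/nₕ with Wₕ = Nₕ/30623:
  Large: (3133/30623)²·(1−750/3133)·91.05/750 = 9.665129 × 10^-4
  Medium: (10111/30623)²·(1−433/10111)·335.7/433 = 0.080899848
  Small: (15289/30623)²·(1−2088/15289)·505/2088 = 0.052053667
  Very large: (2090/30623)²·(1−204/2090)·136/204 = 0.0028022137
  → Var(ȳ_str) = 0.13672224.
Var(ȳ_srs) = (1 − 3475/30623)·640.1/3475 = 0.16329885.
deff = 0.13672224 / 0.16329885 = 0.8373.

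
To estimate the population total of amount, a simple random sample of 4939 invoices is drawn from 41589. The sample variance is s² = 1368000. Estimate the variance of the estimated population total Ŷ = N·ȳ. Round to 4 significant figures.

4.222 × 10^11

Var(Ŷ) = N²·Var(ȳ) = N²·(1 − n/N)·s²/n.
f = 4939/41589 = 0.11875736; Var(ȳ) = 0.88124264·1368000/4939 = 244.08583.
Var(Ŷ) = 41589² · 244.08583 = 4.2218182 × 10^11.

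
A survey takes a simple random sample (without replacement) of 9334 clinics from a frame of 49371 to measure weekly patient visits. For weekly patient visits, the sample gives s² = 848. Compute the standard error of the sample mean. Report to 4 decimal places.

Under SRS without replacement, Var(ȳ) = (1 − f)·s²/n with f = n/N = 9334/49371 = 0.18905835.
Var(ȳ) = (1 − 0.18905835)·848/9334 = 0.81094165·0.090850654 = 0.073674579.
SE(ȳ) = √(0.073674579) = 0.2714.

0.2714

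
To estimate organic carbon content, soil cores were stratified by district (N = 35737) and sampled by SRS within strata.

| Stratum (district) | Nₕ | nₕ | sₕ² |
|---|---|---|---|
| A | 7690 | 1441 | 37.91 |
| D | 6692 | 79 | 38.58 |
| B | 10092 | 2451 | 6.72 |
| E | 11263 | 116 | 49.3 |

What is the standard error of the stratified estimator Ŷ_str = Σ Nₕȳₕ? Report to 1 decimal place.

8743.3

Var(Ŷ_str) = Σₕ Nₕ²(1 − fₕ)sₕ²/nₕ.
A: 7690²·(1 − 1441/7690)·37.91/1441 = 1.2642317 × 10^6.
D: 6692²·(1 − 79/6692)·38.58/79 = 2.1611733 × 10^7.
B: 10092²·(1 − 2451/10092)·6.72/2451 = 211423.57.
E: 11263²·(1 − 116/11263)·49.3/116 = 5.3358181 × 10^7.
Sum = 7.6445569 × 10^7.
SE = √(7.6445569 × 10^7) = 8743.3.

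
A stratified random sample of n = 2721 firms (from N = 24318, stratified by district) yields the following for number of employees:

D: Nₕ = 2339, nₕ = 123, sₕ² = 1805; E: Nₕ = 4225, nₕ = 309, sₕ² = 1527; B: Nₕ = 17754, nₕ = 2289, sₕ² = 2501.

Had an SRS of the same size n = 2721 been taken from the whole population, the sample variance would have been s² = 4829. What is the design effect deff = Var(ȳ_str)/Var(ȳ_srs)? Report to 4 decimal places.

0.4912

Var(ȳ_str) = Σ Wₕ²(1−fₕ)sₕ²/nₕ with Wₕ = Nₕ/24318:
  D: (2339/24318)²·(1−123/2339)·1805/123 = 0.12862233
  E: (4225/24318)²·(1−309/4225)·1527/309 = 0.13825927
  B: (17754/24318)²·(1−2289/17754)·2501/2289 = 0.50729237
  → Var(ȳ_str) = 0.77417397.
Var(ȳ_srs) = (1 − 2721/24318)·4829/2721 = 1.576138.
deff = 0.77417397 / 1.576138 = 0.4912.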